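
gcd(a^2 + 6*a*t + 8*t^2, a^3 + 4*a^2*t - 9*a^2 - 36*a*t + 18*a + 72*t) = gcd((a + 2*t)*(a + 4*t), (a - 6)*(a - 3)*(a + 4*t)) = a + 4*t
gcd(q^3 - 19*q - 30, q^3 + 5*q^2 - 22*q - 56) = q + 2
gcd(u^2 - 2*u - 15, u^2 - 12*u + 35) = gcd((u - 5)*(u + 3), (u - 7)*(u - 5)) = u - 5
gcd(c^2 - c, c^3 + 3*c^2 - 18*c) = c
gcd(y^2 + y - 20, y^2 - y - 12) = y - 4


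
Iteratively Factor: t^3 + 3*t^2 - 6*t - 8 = (t + 1)*(t^2 + 2*t - 8) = (t - 2)*(t + 1)*(t + 4)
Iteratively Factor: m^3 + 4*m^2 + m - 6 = (m + 3)*(m^2 + m - 2) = (m + 2)*(m + 3)*(m - 1)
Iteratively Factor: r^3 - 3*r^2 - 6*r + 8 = (r - 1)*(r^2 - 2*r - 8) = (r - 4)*(r - 1)*(r + 2)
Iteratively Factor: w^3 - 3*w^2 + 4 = (w + 1)*(w^2 - 4*w + 4) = (w - 2)*(w + 1)*(w - 2)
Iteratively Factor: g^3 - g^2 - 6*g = (g + 2)*(g^2 - 3*g) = g*(g + 2)*(g - 3)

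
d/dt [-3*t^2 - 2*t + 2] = -6*t - 2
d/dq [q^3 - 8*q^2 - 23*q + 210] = 3*q^2 - 16*q - 23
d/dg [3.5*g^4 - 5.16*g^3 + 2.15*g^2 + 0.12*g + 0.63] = 14.0*g^3 - 15.48*g^2 + 4.3*g + 0.12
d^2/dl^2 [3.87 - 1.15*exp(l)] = -1.15*exp(l)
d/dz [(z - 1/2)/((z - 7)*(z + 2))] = (-z^2 + z - 33/2)/(z^4 - 10*z^3 - 3*z^2 + 140*z + 196)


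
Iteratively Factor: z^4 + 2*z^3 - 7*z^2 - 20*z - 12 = (z + 1)*(z^3 + z^2 - 8*z - 12) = (z + 1)*(z + 2)*(z^2 - z - 6) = (z - 3)*(z + 1)*(z + 2)*(z + 2)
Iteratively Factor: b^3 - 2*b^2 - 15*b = (b + 3)*(b^2 - 5*b) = b*(b + 3)*(b - 5)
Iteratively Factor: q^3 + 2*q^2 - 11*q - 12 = (q + 4)*(q^2 - 2*q - 3) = (q - 3)*(q + 4)*(q + 1)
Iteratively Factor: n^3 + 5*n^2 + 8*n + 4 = (n + 2)*(n^2 + 3*n + 2) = (n + 1)*(n + 2)*(n + 2)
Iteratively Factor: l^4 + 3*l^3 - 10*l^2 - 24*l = (l - 3)*(l^3 + 6*l^2 + 8*l) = (l - 3)*(l + 2)*(l^2 + 4*l) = (l - 3)*(l + 2)*(l + 4)*(l)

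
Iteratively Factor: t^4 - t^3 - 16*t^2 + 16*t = (t)*(t^3 - t^2 - 16*t + 16) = t*(t - 1)*(t^2 - 16) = t*(t - 1)*(t + 4)*(t - 4)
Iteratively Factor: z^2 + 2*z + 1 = (z + 1)*(z + 1)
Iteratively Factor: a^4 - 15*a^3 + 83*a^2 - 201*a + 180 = (a - 5)*(a^3 - 10*a^2 + 33*a - 36) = (a - 5)*(a - 3)*(a^2 - 7*a + 12) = (a - 5)*(a - 4)*(a - 3)*(a - 3)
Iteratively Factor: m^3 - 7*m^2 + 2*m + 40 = (m + 2)*(m^2 - 9*m + 20) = (m - 5)*(m + 2)*(m - 4)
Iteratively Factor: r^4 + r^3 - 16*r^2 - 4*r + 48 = (r - 2)*(r^3 + 3*r^2 - 10*r - 24) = (r - 3)*(r - 2)*(r^2 + 6*r + 8) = (r - 3)*(r - 2)*(r + 2)*(r + 4)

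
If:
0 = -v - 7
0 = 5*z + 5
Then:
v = -7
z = -1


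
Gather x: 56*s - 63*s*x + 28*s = -63*s*x + 84*s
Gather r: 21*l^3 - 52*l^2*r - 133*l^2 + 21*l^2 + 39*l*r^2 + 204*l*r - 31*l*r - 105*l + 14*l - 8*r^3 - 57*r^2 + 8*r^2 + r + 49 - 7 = 21*l^3 - 112*l^2 - 91*l - 8*r^3 + r^2*(39*l - 49) + r*(-52*l^2 + 173*l + 1) + 42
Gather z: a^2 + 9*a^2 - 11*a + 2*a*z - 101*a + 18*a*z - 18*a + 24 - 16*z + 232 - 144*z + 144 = 10*a^2 - 130*a + z*(20*a - 160) + 400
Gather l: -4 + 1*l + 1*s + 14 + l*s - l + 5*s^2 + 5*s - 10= l*s + 5*s^2 + 6*s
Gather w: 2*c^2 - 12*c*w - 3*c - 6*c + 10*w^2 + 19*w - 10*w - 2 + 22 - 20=2*c^2 - 9*c + 10*w^2 + w*(9 - 12*c)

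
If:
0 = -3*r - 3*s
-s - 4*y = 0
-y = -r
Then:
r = 0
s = 0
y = 0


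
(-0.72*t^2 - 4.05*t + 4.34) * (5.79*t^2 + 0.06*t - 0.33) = -4.1688*t^4 - 23.4927*t^3 + 25.1232*t^2 + 1.5969*t - 1.4322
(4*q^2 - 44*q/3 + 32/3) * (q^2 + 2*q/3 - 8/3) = 4*q^4 - 12*q^3 - 88*q^2/9 + 416*q/9 - 256/9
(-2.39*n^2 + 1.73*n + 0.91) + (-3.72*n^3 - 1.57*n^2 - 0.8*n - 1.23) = -3.72*n^3 - 3.96*n^2 + 0.93*n - 0.32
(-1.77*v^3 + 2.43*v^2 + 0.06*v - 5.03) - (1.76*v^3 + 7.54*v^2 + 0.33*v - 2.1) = -3.53*v^3 - 5.11*v^2 - 0.27*v - 2.93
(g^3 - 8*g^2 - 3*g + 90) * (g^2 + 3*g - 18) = g^5 - 5*g^4 - 45*g^3 + 225*g^2 + 324*g - 1620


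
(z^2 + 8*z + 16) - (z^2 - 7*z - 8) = 15*z + 24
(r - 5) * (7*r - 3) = 7*r^2 - 38*r + 15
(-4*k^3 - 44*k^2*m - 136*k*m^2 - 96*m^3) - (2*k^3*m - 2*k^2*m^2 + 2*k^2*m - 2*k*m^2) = -2*k^3*m - 4*k^3 + 2*k^2*m^2 - 46*k^2*m - 134*k*m^2 - 96*m^3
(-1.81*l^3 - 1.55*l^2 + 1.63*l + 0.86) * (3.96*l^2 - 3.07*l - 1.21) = -7.1676*l^5 - 0.5813*l^4 + 13.4034*l^3 + 0.277*l^2 - 4.6125*l - 1.0406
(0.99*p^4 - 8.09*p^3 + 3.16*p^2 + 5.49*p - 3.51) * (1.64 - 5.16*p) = -5.1084*p^5 + 43.368*p^4 - 29.5732*p^3 - 23.146*p^2 + 27.1152*p - 5.7564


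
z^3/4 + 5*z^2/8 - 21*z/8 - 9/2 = (z/4 + 1)*(z - 3)*(z + 3/2)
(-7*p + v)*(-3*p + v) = 21*p^2 - 10*p*v + v^2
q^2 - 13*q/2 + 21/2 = (q - 7/2)*(q - 3)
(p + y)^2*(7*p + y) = 7*p^3 + 15*p^2*y + 9*p*y^2 + y^3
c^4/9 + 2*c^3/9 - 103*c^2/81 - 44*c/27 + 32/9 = (c/3 + 1)^2*(c - 8/3)*(c - 4/3)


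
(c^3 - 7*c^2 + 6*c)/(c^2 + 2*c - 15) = c*(c^2 - 7*c + 6)/(c^2 + 2*c - 15)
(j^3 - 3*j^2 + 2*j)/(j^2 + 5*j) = (j^2 - 3*j + 2)/(j + 5)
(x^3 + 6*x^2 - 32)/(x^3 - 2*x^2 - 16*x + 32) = (x + 4)/(x - 4)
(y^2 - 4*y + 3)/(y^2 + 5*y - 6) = (y - 3)/(y + 6)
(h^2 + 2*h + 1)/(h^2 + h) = (h + 1)/h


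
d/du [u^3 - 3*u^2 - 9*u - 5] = 3*u^2 - 6*u - 9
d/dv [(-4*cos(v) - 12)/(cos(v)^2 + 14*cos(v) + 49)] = 4*(1 - cos(v))*sin(v)/(cos(v) + 7)^3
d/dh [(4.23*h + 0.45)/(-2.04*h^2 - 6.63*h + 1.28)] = (8.6292*h^2 + 1.836*h + 8.3979)/(4.1616*h^4 + 27.0504*h^3 + 38.7345*h^2 - 16.9728*h + 1.6384)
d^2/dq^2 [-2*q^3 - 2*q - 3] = -12*q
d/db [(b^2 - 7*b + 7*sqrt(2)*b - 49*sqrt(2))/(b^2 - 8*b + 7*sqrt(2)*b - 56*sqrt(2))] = -1/(b^2 - 16*b + 64)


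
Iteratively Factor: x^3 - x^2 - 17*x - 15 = (x + 3)*(x^2 - 4*x - 5) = (x + 1)*(x + 3)*(x - 5)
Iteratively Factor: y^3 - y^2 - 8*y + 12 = (y + 3)*(y^2 - 4*y + 4) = (y - 2)*(y + 3)*(y - 2)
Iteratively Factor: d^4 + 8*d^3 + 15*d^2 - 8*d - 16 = (d + 4)*(d^3 + 4*d^2 - d - 4) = (d - 1)*(d + 4)*(d^2 + 5*d + 4) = (d - 1)*(d + 1)*(d + 4)*(d + 4)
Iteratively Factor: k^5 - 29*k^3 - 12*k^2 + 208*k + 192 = (k + 1)*(k^4 - k^3 - 28*k^2 + 16*k + 192) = (k - 4)*(k + 1)*(k^3 + 3*k^2 - 16*k - 48) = (k - 4)*(k + 1)*(k + 3)*(k^2 - 16) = (k - 4)^2*(k + 1)*(k + 3)*(k + 4)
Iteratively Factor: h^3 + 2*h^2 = (h)*(h^2 + 2*h) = h*(h + 2)*(h)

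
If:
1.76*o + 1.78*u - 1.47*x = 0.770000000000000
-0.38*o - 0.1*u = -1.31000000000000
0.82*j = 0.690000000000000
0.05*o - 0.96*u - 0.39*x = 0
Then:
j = 0.84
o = 3.69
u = -0.93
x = 2.77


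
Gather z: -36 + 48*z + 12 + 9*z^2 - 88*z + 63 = 9*z^2 - 40*z + 39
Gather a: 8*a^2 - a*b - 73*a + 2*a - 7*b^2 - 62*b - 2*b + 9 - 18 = 8*a^2 + a*(-b - 71) - 7*b^2 - 64*b - 9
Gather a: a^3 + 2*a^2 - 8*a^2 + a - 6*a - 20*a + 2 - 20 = a^3 - 6*a^2 - 25*a - 18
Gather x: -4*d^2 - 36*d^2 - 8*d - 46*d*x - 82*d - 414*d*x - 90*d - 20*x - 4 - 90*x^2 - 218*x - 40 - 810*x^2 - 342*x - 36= -40*d^2 - 180*d - 900*x^2 + x*(-460*d - 580) - 80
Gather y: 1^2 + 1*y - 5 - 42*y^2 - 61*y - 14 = -42*y^2 - 60*y - 18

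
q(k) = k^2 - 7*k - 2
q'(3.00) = -1.00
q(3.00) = -14.00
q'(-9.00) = -25.00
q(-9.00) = 142.00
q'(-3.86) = -14.72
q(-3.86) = 39.92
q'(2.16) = -2.68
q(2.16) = -12.45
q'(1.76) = -3.48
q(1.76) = -11.22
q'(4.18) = 1.36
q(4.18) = -13.79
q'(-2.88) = -12.76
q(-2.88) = 26.45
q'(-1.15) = -9.30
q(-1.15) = 7.37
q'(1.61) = -3.78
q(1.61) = -10.68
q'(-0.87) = -8.74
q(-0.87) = 4.85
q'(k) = 2*k - 7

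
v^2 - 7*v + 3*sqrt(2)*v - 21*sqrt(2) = (v - 7)*(v + 3*sqrt(2))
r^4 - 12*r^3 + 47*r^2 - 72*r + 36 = (r - 6)*(r - 3)*(r - 2)*(r - 1)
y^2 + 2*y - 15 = (y - 3)*(y + 5)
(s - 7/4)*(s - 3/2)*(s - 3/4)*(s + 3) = s^4 - s^3 - 111*s^2/16 + 423*s/32 - 189/32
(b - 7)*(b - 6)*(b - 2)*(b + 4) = b^4 - 11*b^3 + 8*b^2 + 188*b - 336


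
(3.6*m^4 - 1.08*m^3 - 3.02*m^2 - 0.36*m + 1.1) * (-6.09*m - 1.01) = -21.924*m^5 + 2.9412*m^4 + 19.4826*m^3 + 5.2426*m^2 - 6.3354*m - 1.111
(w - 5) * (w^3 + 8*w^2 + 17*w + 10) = w^4 + 3*w^3 - 23*w^2 - 75*w - 50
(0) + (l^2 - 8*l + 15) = l^2 - 8*l + 15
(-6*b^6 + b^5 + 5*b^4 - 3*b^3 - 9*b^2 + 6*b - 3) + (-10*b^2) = -6*b^6 + b^5 + 5*b^4 - 3*b^3 - 19*b^2 + 6*b - 3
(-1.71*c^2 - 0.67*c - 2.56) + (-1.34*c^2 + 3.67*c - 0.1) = -3.05*c^2 + 3.0*c - 2.66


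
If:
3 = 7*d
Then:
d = 3/7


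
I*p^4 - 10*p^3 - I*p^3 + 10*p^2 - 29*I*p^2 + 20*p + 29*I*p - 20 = (p + I)*(p + 4*I)*(p + 5*I)*(I*p - I)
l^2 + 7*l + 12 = (l + 3)*(l + 4)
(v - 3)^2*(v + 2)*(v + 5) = v^4 + v^3 - 23*v^2 + 3*v + 90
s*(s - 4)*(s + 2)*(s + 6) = s^4 + 4*s^3 - 20*s^2 - 48*s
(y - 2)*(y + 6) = y^2 + 4*y - 12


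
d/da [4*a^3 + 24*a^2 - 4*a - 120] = 12*a^2 + 48*a - 4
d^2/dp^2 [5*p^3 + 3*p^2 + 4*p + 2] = 30*p + 6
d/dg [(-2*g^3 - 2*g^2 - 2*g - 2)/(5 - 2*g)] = 2*(4*g^3 - 13*g^2 - 10*g - 7)/(4*g^2 - 20*g + 25)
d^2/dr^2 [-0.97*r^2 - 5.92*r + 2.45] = -1.94000000000000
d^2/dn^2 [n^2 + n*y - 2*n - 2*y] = 2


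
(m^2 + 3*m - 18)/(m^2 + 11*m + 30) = (m - 3)/(m + 5)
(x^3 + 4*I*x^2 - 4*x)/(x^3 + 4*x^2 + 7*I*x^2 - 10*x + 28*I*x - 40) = x*(x + 2*I)/(x^2 + x*(4 + 5*I) + 20*I)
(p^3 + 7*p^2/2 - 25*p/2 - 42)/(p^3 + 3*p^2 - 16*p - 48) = (p - 7/2)/(p - 4)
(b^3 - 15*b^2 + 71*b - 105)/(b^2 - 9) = (b^2 - 12*b + 35)/(b + 3)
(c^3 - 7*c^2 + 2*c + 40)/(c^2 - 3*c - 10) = c - 4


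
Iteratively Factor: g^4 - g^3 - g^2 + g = (g - 1)*(g^3 - g) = (g - 1)^2*(g^2 + g) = (g - 1)^2*(g + 1)*(g)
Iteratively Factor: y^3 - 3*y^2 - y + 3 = (y + 1)*(y^2 - 4*y + 3) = (y - 1)*(y + 1)*(y - 3)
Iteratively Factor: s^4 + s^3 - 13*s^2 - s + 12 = (s - 3)*(s^3 + 4*s^2 - s - 4) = (s - 3)*(s + 4)*(s^2 - 1) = (s - 3)*(s - 1)*(s + 4)*(s + 1)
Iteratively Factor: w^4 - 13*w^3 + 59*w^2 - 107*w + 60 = (w - 1)*(w^3 - 12*w^2 + 47*w - 60) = (w - 3)*(w - 1)*(w^2 - 9*w + 20) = (w - 4)*(w - 3)*(w - 1)*(w - 5)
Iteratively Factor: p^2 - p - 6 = (p + 2)*(p - 3)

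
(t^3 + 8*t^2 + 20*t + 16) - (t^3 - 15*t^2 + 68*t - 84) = 23*t^2 - 48*t + 100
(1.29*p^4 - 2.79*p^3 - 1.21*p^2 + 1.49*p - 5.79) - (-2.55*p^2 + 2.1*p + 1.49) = 1.29*p^4 - 2.79*p^3 + 1.34*p^2 - 0.61*p - 7.28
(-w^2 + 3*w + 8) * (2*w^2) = -2*w^4 + 6*w^3 + 16*w^2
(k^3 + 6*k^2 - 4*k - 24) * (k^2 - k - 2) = k^5 + 5*k^4 - 12*k^3 - 32*k^2 + 32*k + 48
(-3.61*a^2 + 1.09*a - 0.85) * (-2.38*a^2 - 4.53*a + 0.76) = 8.5918*a^4 + 13.7591*a^3 - 5.6583*a^2 + 4.6789*a - 0.646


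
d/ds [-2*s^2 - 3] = -4*s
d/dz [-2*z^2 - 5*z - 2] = -4*z - 5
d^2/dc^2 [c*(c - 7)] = 2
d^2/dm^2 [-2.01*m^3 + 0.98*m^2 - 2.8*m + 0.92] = 1.96 - 12.06*m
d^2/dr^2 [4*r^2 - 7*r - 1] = 8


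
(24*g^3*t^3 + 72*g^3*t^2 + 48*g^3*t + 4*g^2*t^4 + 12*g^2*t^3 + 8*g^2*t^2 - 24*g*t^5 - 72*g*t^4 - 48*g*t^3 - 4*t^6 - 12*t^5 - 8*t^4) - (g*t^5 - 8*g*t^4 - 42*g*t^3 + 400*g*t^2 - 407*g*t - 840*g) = 24*g^3*t^3 + 72*g^3*t^2 + 48*g^3*t + 4*g^2*t^4 + 12*g^2*t^3 + 8*g^2*t^2 - 25*g*t^5 - 64*g*t^4 - 6*g*t^3 - 400*g*t^2 + 407*g*t + 840*g - 4*t^6 - 12*t^5 - 8*t^4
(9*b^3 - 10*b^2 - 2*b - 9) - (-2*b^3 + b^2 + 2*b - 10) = 11*b^3 - 11*b^2 - 4*b + 1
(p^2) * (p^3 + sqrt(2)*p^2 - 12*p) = p^5 + sqrt(2)*p^4 - 12*p^3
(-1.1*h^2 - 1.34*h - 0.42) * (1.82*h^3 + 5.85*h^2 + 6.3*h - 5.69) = -2.002*h^5 - 8.8738*h^4 - 15.5334*h^3 - 4.64*h^2 + 4.9786*h + 2.3898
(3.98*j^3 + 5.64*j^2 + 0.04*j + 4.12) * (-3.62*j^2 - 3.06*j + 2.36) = -14.4076*j^5 - 32.5956*j^4 - 8.0104*j^3 - 1.7264*j^2 - 12.5128*j + 9.7232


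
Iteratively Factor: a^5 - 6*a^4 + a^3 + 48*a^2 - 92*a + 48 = (a - 1)*(a^4 - 5*a^3 - 4*a^2 + 44*a - 48) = (a - 1)*(a + 3)*(a^3 - 8*a^2 + 20*a - 16) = (a - 2)*(a - 1)*(a + 3)*(a^2 - 6*a + 8) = (a - 4)*(a - 2)*(a - 1)*(a + 3)*(a - 2)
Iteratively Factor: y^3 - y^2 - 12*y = (y + 3)*(y^2 - 4*y) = y*(y + 3)*(y - 4)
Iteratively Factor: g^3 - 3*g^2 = (g)*(g^2 - 3*g) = g^2*(g - 3)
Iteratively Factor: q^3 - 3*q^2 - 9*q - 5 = (q + 1)*(q^2 - 4*q - 5) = (q + 1)^2*(q - 5)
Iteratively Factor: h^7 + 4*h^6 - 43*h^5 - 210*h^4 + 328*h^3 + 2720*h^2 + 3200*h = (h - 5)*(h^6 + 9*h^5 + 2*h^4 - 200*h^3 - 672*h^2 - 640*h) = (h - 5)*(h + 4)*(h^5 + 5*h^4 - 18*h^3 - 128*h^2 - 160*h) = (h - 5)*(h + 2)*(h + 4)*(h^4 + 3*h^3 - 24*h^2 - 80*h) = (h - 5)*(h + 2)*(h + 4)^2*(h^3 - h^2 - 20*h) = (h - 5)^2*(h + 2)*(h + 4)^2*(h^2 + 4*h) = (h - 5)^2*(h + 2)*(h + 4)^3*(h)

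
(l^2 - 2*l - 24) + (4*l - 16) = l^2 + 2*l - 40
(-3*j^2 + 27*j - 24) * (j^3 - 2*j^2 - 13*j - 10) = -3*j^5 + 33*j^4 - 39*j^3 - 273*j^2 + 42*j + 240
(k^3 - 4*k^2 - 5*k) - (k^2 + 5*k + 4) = k^3 - 5*k^2 - 10*k - 4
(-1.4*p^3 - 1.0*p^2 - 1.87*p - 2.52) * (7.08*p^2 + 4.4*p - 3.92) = -9.912*p^5 - 13.24*p^4 - 12.1516*p^3 - 22.1496*p^2 - 3.7576*p + 9.8784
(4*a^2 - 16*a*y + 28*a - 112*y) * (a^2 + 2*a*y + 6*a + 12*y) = 4*a^4 - 8*a^3*y + 52*a^3 - 32*a^2*y^2 - 104*a^2*y + 168*a^2 - 416*a*y^2 - 336*a*y - 1344*y^2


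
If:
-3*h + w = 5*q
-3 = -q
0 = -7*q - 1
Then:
No Solution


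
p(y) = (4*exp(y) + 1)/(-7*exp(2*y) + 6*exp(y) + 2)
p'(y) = (4*exp(y) + 1)*(14*exp(2*y) - 6*exp(y))/(-7*exp(2*y) + 6*exp(y) + 2)^2 + 4*exp(y)/(-7*exp(2*y) + 6*exp(y) + 2) = (28*exp(2*y) + 14*exp(y) + 2)*exp(y)/(49*exp(4*y) - 84*exp(3*y) + 8*exp(2*y) + 24*exp(y) + 4)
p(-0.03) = 3.97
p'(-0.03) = 26.90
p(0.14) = -15.55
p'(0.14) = 488.78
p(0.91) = -0.42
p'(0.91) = 0.75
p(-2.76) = 0.53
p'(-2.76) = 0.03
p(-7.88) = 0.50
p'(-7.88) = 0.00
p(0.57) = -0.87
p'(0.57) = 2.35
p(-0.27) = 1.62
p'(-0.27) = 3.54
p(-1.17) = 0.70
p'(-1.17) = 0.28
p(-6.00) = 0.50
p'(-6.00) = 0.00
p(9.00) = 0.00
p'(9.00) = 0.00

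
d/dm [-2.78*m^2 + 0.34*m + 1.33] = 0.34 - 5.56*m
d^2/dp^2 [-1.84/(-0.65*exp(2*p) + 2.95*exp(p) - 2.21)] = ((5.428 - 4.784*exp(p))*(0.65*exp(2*p) - 2.95*exp(p) + 2.21) + 1.84*(1.3*exp(p) - 2.95)*(2.6*exp(p) - 5.9)*exp(p))*exp(p)/(0.65*exp(2*p) - 2.95*exp(p) + 2.21)^3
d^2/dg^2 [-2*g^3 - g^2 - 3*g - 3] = -12*g - 2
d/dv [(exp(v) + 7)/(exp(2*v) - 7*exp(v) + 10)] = (-(exp(v) + 7)*(2*exp(v) - 7) + exp(2*v) - 7*exp(v) + 10)*exp(v)/(exp(2*v) - 7*exp(v) + 10)^2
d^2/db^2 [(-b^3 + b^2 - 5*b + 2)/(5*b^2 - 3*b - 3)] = 4*(-67*b^3 + 84*b^2 - 171*b + 51)/(125*b^6 - 225*b^5 - 90*b^4 + 243*b^3 + 54*b^2 - 81*b - 27)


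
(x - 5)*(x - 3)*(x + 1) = x^3 - 7*x^2 + 7*x + 15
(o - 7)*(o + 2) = o^2 - 5*o - 14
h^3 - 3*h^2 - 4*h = h*(h - 4)*(h + 1)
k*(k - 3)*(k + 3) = k^3 - 9*k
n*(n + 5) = n^2 + 5*n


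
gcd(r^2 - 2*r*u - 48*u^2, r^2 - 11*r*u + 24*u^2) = r - 8*u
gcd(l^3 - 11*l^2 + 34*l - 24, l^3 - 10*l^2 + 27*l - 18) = l^2 - 7*l + 6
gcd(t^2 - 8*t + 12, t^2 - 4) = t - 2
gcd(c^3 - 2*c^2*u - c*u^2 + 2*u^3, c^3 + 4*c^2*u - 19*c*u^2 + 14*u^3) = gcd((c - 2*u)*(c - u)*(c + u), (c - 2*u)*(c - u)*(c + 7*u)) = c^2 - 3*c*u + 2*u^2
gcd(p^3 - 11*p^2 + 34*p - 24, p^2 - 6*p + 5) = p - 1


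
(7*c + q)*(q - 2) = 7*c*q - 14*c + q^2 - 2*q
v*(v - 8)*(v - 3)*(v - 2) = v^4 - 13*v^3 + 46*v^2 - 48*v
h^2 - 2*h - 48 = (h - 8)*(h + 6)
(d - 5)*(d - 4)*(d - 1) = d^3 - 10*d^2 + 29*d - 20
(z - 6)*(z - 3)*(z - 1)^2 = z^4 - 11*z^3 + 37*z^2 - 45*z + 18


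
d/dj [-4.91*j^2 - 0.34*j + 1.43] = -9.82*j - 0.34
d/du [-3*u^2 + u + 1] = 1 - 6*u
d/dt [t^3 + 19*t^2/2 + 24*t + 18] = 3*t^2 + 19*t + 24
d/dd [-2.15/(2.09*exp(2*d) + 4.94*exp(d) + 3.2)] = (8.987*exp(d) + 10.621)*exp(d)/(2.09*exp(2*d) + 4.94*exp(d) + 3.2)^2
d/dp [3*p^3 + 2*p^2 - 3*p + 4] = 9*p^2 + 4*p - 3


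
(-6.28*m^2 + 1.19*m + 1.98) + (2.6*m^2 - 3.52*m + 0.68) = -3.68*m^2 - 2.33*m + 2.66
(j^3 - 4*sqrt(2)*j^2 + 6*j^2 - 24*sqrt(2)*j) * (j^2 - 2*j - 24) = j^5 - 4*sqrt(2)*j^4 + 4*j^4 - 36*j^3 - 16*sqrt(2)*j^3 - 144*j^2 + 144*sqrt(2)*j^2 + 576*sqrt(2)*j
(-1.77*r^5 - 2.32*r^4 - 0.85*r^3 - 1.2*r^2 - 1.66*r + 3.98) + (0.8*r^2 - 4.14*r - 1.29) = -1.77*r^5 - 2.32*r^4 - 0.85*r^3 - 0.4*r^2 - 5.8*r + 2.69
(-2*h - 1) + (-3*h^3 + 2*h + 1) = -3*h^3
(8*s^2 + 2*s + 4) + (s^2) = 9*s^2 + 2*s + 4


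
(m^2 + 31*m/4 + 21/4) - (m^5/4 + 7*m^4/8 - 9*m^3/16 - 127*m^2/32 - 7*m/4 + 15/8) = -m^5/4 - 7*m^4/8 + 9*m^3/16 + 159*m^2/32 + 19*m/2 + 27/8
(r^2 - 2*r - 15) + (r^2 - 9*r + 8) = 2*r^2 - 11*r - 7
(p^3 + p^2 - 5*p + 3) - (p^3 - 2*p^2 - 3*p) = 3*p^2 - 2*p + 3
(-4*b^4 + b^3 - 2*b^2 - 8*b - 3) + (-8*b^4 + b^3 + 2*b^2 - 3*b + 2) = -12*b^4 + 2*b^3 - 11*b - 1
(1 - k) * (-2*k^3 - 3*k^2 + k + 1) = 2*k^4 + k^3 - 4*k^2 + 1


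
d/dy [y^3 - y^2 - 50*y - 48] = 3*y^2 - 2*y - 50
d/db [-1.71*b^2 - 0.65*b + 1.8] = -3.42*b - 0.65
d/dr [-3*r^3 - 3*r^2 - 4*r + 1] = -9*r^2 - 6*r - 4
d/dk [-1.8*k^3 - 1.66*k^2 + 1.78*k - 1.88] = -5.4*k^2 - 3.32*k + 1.78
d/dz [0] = 0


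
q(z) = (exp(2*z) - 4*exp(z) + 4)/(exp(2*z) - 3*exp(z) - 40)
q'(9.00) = 0.00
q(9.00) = 1.00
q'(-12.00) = 0.00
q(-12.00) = -0.10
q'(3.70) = -0.03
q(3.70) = 1.00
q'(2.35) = -4.54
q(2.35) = 1.87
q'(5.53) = 0.00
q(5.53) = 1.00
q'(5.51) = 0.00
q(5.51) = 1.00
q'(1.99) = -43.06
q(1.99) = -3.35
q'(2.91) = -0.35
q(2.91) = 1.11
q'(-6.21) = 0.00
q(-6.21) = -0.10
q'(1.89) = -9.43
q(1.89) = -1.33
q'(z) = (-2*exp(2*z) + 3*exp(z))*(exp(2*z) - 4*exp(z) + 4)/(exp(2*z) - 3*exp(z) - 40)^2 + (2*exp(2*z) - 4*exp(z))/(exp(2*z) - 3*exp(z) - 40) = (exp(2*z) - 88*exp(z) + 172)*exp(z)/(exp(4*z) - 6*exp(3*z) - 71*exp(2*z) + 240*exp(z) + 1600)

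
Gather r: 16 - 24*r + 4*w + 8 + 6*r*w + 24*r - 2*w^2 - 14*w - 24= 6*r*w - 2*w^2 - 10*w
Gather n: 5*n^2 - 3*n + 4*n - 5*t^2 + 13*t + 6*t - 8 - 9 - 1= 5*n^2 + n - 5*t^2 + 19*t - 18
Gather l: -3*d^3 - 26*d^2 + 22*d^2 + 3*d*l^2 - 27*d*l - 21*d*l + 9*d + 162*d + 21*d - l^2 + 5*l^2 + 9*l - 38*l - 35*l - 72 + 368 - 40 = -3*d^3 - 4*d^2 + 192*d + l^2*(3*d + 4) + l*(-48*d - 64) + 256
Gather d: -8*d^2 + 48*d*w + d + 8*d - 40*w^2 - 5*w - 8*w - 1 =-8*d^2 + d*(48*w + 9) - 40*w^2 - 13*w - 1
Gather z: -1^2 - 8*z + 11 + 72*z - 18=64*z - 8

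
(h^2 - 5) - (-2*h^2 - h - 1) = 3*h^2 + h - 4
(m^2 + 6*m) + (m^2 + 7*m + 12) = 2*m^2 + 13*m + 12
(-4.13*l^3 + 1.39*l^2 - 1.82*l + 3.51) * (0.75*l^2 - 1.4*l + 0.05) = -3.0975*l^5 + 6.8245*l^4 - 3.5175*l^3 + 5.25*l^2 - 5.005*l + 0.1755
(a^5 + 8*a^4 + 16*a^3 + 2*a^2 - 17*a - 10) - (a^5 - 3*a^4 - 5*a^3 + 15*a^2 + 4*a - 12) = 11*a^4 + 21*a^3 - 13*a^2 - 21*a + 2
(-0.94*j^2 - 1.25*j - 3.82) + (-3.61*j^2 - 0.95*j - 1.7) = -4.55*j^2 - 2.2*j - 5.52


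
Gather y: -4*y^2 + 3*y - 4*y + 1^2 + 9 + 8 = -4*y^2 - y + 18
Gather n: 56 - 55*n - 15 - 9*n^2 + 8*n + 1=-9*n^2 - 47*n + 42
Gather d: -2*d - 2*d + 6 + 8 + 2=16 - 4*d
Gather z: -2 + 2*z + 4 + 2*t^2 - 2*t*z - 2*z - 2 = 2*t^2 - 2*t*z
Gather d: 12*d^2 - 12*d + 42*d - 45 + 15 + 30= 12*d^2 + 30*d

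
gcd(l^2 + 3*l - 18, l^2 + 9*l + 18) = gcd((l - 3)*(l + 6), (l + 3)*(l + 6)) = l + 6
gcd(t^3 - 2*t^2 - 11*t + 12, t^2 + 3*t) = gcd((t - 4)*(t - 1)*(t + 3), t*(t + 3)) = t + 3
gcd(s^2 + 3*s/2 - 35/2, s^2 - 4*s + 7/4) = s - 7/2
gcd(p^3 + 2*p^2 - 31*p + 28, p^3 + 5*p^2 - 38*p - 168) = p + 7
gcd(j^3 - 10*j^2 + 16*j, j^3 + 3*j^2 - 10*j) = j^2 - 2*j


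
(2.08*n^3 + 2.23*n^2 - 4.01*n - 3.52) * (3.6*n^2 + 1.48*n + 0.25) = 7.488*n^5 + 11.1064*n^4 - 10.6156*n^3 - 18.0493*n^2 - 6.2121*n - 0.88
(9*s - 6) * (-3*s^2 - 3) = -27*s^3 + 18*s^2 - 27*s + 18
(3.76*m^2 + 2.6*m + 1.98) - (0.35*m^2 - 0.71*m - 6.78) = 3.41*m^2 + 3.31*m + 8.76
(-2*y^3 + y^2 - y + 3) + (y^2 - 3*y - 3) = -2*y^3 + 2*y^2 - 4*y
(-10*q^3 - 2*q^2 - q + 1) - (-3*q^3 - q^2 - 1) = -7*q^3 - q^2 - q + 2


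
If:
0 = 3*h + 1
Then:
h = -1/3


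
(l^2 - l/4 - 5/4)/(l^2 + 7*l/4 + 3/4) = (4*l - 5)/(4*l + 3)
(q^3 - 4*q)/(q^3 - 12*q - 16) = q*(q - 2)/(q^2 - 2*q - 8)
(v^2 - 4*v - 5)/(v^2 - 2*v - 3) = (v - 5)/(v - 3)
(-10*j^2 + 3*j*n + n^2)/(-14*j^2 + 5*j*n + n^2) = (5*j + n)/(7*j + n)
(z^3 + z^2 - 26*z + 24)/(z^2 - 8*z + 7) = (z^2 + 2*z - 24)/(z - 7)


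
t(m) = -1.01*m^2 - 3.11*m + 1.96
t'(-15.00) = 27.19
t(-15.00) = -178.64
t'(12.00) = -27.35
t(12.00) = -180.80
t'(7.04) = -17.33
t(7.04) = -69.99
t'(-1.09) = -0.91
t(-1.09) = 4.15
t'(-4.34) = 5.66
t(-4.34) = -3.57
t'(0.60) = -4.32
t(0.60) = -0.27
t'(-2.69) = 2.32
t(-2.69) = 3.02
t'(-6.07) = 9.15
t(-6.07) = -16.38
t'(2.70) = -8.56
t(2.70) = -13.80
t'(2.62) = -8.40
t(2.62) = -13.12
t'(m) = -2.02*m - 3.11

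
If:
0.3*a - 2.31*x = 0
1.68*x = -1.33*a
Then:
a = 0.00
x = 0.00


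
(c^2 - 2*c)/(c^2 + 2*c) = (c - 2)/(c + 2)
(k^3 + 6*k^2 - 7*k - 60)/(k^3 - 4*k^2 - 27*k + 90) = (k + 4)/(k - 6)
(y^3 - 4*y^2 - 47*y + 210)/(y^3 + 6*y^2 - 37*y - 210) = (y - 5)/(y + 5)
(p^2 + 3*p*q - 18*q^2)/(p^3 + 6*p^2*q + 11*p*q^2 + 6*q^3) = (p^2 + 3*p*q - 18*q^2)/(p^3 + 6*p^2*q + 11*p*q^2 + 6*q^3)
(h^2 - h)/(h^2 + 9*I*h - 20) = h*(h - 1)/(h^2 + 9*I*h - 20)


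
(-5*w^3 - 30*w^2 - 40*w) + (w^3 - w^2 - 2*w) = -4*w^3 - 31*w^2 - 42*w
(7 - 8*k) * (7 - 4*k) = 32*k^2 - 84*k + 49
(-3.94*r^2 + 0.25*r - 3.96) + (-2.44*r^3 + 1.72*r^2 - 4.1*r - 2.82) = -2.44*r^3 - 2.22*r^2 - 3.85*r - 6.78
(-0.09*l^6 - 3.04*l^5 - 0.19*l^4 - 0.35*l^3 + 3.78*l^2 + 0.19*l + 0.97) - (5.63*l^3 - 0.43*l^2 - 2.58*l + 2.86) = -0.09*l^6 - 3.04*l^5 - 0.19*l^4 - 5.98*l^3 + 4.21*l^2 + 2.77*l - 1.89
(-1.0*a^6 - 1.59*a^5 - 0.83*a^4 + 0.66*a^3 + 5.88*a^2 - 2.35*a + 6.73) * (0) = 0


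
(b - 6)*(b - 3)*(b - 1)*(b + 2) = b^4 - 8*b^3 + 7*b^2 + 36*b - 36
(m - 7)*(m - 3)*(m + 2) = m^3 - 8*m^2 + m + 42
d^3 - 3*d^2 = d^2*(d - 3)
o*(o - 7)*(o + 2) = o^3 - 5*o^2 - 14*o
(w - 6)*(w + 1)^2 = w^3 - 4*w^2 - 11*w - 6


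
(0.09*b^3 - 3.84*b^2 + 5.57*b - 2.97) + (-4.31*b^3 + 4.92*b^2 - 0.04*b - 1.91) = -4.22*b^3 + 1.08*b^2 + 5.53*b - 4.88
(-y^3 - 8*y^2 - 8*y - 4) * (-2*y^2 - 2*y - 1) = 2*y^5 + 18*y^4 + 33*y^3 + 32*y^2 + 16*y + 4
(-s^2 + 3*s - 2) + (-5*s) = -s^2 - 2*s - 2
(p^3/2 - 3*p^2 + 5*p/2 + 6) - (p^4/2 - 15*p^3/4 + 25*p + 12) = -p^4/2 + 17*p^3/4 - 3*p^2 - 45*p/2 - 6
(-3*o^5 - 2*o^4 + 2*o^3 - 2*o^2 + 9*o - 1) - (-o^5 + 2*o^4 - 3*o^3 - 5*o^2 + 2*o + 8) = -2*o^5 - 4*o^4 + 5*o^3 + 3*o^2 + 7*o - 9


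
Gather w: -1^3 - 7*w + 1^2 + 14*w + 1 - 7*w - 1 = 0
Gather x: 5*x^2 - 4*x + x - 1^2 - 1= 5*x^2 - 3*x - 2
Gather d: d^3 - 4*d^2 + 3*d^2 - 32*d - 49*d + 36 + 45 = d^3 - d^2 - 81*d + 81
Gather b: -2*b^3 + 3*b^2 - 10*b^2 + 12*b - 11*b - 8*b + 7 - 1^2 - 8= -2*b^3 - 7*b^2 - 7*b - 2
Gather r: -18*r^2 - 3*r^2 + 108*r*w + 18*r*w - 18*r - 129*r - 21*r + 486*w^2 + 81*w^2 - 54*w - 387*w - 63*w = -21*r^2 + r*(126*w - 168) + 567*w^2 - 504*w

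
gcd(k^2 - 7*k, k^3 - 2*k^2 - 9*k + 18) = 1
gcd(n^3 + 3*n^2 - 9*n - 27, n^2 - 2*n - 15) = n + 3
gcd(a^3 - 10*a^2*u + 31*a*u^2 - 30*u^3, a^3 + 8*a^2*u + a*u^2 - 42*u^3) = -a + 2*u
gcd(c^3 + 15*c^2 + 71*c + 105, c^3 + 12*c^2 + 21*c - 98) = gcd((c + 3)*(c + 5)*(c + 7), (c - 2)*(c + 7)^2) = c + 7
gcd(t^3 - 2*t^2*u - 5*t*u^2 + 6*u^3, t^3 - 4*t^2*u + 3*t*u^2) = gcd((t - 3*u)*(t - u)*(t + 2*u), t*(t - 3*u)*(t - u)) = t^2 - 4*t*u + 3*u^2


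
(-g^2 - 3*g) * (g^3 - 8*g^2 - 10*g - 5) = -g^5 + 5*g^4 + 34*g^3 + 35*g^2 + 15*g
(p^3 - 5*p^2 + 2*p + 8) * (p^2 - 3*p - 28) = p^5 - 8*p^4 - 11*p^3 + 142*p^2 - 80*p - 224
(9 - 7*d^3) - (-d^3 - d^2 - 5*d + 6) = -6*d^3 + d^2 + 5*d + 3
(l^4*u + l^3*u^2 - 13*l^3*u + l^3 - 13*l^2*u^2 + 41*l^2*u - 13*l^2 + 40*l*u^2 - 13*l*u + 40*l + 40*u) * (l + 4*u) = l^5*u + 5*l^4*u^2 - 13*l^4*u + l^4 + 4*l^3*u^3 - 65*l^3*u^2 + 45*l^3*u - 13*l^3 - 52*l^2*u^3 + 204*l^2*u^2 - 65*l^2*u + 40*l^2 + 160*l*u^3 - 52*l*u^2 + 200*l*u + 160*u^2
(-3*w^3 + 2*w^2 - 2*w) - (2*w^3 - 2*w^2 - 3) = -5*w^3 + 4*w^2 - 2*w + 3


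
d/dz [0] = 0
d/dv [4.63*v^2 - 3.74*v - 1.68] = 9.26*v - 3.74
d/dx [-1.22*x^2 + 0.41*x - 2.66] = 0.41 - 2.44*x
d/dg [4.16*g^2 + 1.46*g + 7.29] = 8.32*g + 1.46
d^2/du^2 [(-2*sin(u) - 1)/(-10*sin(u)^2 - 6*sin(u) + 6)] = (-50*sin(u)^5 - 70*sin(u)^4 - 125*sin(u)^3 + 63*sin(u)^2 + 243*sin(u) + 84)/(2*(5*sin(u)^2 + 3*sin(u) - 3)^3)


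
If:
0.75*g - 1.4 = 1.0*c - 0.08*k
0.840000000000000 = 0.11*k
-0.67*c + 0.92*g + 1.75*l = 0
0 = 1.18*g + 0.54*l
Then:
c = -0.67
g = 0.16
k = 7.64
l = -0.34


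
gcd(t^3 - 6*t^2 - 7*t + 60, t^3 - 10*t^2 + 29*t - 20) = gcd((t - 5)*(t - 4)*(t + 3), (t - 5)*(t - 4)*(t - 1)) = t^2 - 9*t + 20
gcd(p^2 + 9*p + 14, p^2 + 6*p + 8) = p + 2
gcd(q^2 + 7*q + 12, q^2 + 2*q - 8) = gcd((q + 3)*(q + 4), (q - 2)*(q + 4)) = q + 4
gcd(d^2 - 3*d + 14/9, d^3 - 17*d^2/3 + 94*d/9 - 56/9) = d - 7/3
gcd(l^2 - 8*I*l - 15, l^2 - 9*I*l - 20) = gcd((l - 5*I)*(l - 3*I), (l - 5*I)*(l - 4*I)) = l - 5*I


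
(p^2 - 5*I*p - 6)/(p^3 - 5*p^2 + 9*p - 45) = (p - 2*I)/(p^2 + p*(-5 + 3*I) - 15*I)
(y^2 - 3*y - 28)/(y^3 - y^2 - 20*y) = (y - 7)/(y*(y - 5))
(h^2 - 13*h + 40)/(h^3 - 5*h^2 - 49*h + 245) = (h - 8)/(h^2 - 49)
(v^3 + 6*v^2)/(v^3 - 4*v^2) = (v + 6)/(v - 4)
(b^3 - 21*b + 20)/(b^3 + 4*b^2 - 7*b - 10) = (b^2 - 5*b + 4)/(b^2 - b - 2)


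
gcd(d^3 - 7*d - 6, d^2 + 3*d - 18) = d - 3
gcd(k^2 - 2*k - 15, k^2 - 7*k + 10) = k - 5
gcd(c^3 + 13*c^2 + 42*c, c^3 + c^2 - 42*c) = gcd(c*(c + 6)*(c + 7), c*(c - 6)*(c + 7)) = c^2 + 7*c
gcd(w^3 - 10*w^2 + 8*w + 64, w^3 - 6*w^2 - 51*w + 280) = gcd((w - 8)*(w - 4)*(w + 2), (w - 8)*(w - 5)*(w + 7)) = w - 8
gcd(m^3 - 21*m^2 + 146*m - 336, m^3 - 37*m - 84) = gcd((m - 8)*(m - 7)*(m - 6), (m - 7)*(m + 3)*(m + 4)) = m - 7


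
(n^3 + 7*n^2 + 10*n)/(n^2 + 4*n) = (n^2 + 7*n + 10)/(n + 4)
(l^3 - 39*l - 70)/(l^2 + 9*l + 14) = (l^2 - 2*l - 35)/(l + 7)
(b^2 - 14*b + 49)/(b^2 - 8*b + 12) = (b^2 - 14*b + 49)/(b^2 - 8*b + 12)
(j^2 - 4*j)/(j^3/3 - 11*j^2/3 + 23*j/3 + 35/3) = 3*j*(j - 4)/(j^3 - 11*j^2 + 23*j + 35)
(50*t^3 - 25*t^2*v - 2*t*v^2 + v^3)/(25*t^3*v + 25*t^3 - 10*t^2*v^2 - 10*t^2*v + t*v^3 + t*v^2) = (10*t^2 - 3*t*v - v^2)/(t*(5*t*v + 5*t - v^2 - v))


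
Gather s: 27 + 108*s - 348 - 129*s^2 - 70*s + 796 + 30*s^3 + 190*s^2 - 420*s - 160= 30*s^3 + 61*s^2 - 382*s + 315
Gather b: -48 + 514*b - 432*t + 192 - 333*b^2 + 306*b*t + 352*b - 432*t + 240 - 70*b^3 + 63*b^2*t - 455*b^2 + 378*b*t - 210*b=-70*b^3 + b^2*(63*t - 788) + b*(684*t + 656) - 864*t + 384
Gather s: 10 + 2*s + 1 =2*s + 11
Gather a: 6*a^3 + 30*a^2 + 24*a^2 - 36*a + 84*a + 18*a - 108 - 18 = 6*a^3 + 54*a^2 + 66*a - 126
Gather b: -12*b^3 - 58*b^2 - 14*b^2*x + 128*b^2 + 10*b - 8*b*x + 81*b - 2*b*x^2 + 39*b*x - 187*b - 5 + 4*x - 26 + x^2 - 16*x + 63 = -12*b^3 + b^2*(70 - 14*x) + b*(-2*x^2 + 31*x - 96) + x^2 - 12*x + 32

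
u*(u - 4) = u^2 - 4*u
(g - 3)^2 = g^2 - 6*g + 9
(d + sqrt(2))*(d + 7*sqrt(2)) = d^2 + 8*sqrt(2)*d + 14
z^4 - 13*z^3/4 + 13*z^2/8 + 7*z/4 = z*(z - 2)*(z - 7/4)*(z + 1/2)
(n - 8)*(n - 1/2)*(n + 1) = n^3 - 15*n^2/2 - 9*n/2 + 4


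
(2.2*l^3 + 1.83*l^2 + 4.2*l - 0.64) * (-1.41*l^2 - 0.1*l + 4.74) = -3.102*l^5 - 2.8003*l^4 + 4.323*l^3 + 9.1566*l^2 + 19.972*l - 3.0336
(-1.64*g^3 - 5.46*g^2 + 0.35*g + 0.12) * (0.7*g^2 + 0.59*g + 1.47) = -1.148*g^5 - 4.7896*g^4 - 5.3872*g^3 - 7.7357*g^2 + 0.5853*g + 0.1764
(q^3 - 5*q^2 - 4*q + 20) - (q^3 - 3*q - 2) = -5*q^2 - q + 22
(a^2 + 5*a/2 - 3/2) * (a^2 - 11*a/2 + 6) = a^4 - 3*a^3 - 37*a^2/4 + 93*a/4 - 9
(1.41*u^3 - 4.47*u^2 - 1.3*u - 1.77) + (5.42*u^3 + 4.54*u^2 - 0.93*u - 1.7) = 6.83*u^3 + 0.0700000000000003*u^2 - 2.23*u - 3.47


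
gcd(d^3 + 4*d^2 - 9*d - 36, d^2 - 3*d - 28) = d + 4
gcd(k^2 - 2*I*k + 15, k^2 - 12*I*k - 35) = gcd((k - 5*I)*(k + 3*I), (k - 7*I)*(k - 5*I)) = k - 5*I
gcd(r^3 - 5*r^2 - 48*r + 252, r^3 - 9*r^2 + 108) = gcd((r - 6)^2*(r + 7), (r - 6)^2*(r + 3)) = r^2 - 12*r + 36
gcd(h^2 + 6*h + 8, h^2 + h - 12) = h + 4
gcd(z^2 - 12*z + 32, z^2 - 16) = z - 4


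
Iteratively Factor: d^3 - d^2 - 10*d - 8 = (d - 4)*(d^2 + 3*d + 2) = (d - 4)*(d + 1)*(d + 2)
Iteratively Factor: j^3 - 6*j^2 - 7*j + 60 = (j - 4)*(j^2 - 2*j - 15) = (j - 4)*(j + 3)*(j - 5)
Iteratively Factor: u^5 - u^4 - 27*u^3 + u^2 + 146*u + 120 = (u - 5)*(u^4 + 4*u^3 - 7*u^2 - 34*u - 24) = (u - 5)*(u + 2)*(u^3 + 2*u^2 - 11*u - 12) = (u - 5)*(u - 3)*(u + 2)*(u^2 + 5*u + 4) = (u - 5)*(u - 3)*(u + 2)*(u + 4)*(u + 1)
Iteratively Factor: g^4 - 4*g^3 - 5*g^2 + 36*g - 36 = (g - 3)*(g^3 - g^2 - 8*g + 12) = (g - 3)*(g + 3)*(g^2 - 4*g + 4) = (g - 3)*(g - 2)*(g + 3)*(g - 2)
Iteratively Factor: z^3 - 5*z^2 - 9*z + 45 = (z - 3)*(z^2 - 2*z - 15) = (z - 3)*(z + 3)*(z - 5)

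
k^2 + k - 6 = (k - 2)*(k + 3)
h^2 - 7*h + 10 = (h - 5)*(h - 2)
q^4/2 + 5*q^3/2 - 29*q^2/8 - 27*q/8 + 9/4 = (q/2 + 1/2)*(q - 3/2)*(q - 1/2)*(q + 6)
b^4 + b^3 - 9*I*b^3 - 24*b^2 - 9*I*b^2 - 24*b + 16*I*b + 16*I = (b + 1)*(b - 4*I)^2*(b - I)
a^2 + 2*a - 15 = (a - 3)*(a + 5)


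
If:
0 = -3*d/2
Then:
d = 0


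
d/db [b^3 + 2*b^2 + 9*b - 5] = 3*b^2 + 4*b + 9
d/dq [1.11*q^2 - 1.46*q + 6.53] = 2.22*q - 1.46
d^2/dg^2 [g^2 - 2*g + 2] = 2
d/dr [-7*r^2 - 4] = -14*r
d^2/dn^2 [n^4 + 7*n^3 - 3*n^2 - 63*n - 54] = 12*n^2 + 42*n - 6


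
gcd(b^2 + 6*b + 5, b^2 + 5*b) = b + 5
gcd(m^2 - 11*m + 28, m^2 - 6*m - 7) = m - 7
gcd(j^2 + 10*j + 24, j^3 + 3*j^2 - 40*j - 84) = 1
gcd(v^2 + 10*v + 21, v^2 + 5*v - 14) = v + 7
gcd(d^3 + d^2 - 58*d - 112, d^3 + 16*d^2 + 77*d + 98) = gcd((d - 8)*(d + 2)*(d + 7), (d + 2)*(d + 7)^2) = d^2 + 9*d + 14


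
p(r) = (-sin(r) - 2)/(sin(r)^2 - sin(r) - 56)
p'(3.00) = -0.02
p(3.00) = 0.04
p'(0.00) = 0.02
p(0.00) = 0.04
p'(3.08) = -0.02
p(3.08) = 0.04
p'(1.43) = 0.00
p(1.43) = 0.05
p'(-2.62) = -0.01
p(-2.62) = 0.03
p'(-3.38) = -0.02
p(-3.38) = 0.04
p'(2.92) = -0.02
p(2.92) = 0.04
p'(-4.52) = -0.00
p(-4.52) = 0.05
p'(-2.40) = -0.01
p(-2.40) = 0.02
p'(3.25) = -0.02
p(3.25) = 0.03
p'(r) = (-2*sin(r)*cos(r) + cos(r))*(-sin(r) - 2)/(sin(r)^2 - sin(r) - 56)^2 - cos(r)/(sin(r)^2 - sin(r) - 56)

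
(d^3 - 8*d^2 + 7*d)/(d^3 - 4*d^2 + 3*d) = (d - 7)/(d - 3)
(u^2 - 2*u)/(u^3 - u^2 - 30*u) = (2 - u)/(-u^2 + u + 30)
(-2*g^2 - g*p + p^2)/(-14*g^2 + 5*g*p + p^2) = (g + p)/(7*g + p)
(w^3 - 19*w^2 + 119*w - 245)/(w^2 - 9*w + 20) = (w^2 - 14*w + 49)/(w - 4)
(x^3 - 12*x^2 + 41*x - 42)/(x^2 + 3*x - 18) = (x^2 - 9*x + 14)/(x + 6)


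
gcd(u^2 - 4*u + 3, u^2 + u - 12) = u - 3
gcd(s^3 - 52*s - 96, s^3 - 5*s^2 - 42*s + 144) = s^2 - 2*s - 48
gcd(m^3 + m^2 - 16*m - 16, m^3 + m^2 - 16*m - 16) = m^3 + m^2 - 16*m - 16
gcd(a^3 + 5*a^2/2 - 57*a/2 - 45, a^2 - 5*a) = a - 5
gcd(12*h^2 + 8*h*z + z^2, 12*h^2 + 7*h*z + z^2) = 1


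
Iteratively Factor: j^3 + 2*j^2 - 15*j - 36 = (j - 4)*(j^2 + 6*j + 9) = (j - 4)*(j + 3)*(j + 3)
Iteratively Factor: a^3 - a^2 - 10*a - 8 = (a - 4)*(a^2 + 3*a + 2) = (a - 4)*(a + 1)*(a + 2)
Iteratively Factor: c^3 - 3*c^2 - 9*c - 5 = (c + 1)*(c^2 - 4*c - 5) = (c - 5)*(c + 1)*(c + 1)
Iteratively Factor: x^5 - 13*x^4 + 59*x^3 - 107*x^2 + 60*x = (x - 3)*(x^4 - 10*x^3 + 29*x^2 - 20*x) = (x - 4)*(x - 3)*(x^3 - 6*x^2 + 5*x) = (x - 5)*(x - 4)*(x - 3)*(x^2 - x) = x*(x - 5)*(x - 4)*(x - 3)*(x - 1)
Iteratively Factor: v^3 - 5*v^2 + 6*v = (v)*(v^2 - 5*v + 6) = v*(v - 2)*(v - 3)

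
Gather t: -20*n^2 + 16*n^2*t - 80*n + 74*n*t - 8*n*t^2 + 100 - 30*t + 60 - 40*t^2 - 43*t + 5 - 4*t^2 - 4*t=-20*n^2 - 80*n + t^2*(-8*n - 44) + t*(16*n^2 + 74*n - 77) + 165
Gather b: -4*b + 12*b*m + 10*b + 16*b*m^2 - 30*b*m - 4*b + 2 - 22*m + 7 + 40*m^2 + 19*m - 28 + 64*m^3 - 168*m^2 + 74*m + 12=b*(16*m^2 - 18*m + 2) + 64*m^3 - 128*m^2 + 71*m - 7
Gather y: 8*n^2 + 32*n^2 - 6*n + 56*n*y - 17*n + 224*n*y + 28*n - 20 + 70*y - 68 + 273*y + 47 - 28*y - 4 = 40*n^2 + 5*n + y*(280*n + 315) - 45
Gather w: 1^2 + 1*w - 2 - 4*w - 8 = -3*w - 9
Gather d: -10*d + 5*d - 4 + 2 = -5*d - 2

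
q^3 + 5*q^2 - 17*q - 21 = (q - 3)*(q + 1)*(q + 7)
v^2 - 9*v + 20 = (v - 5)*(v - 4)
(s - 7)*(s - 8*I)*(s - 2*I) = s^3 - 7*s^2 - 10*I*s^2 - 16*s + 70*I*s + 112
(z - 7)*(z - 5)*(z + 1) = z^3 - 11*z^2 + 23*z + 35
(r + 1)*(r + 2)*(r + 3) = r^3 + 6*r^2 + 11*r + 6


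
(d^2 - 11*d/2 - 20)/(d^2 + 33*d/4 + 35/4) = 2*(2*d^2 - 11*d - 40)/(4*d^2 + 33*d + 35)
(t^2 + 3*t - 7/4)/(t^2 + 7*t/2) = (t - 1/2)/t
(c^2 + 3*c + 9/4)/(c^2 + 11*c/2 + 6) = (c + 3/2)/(c + 4)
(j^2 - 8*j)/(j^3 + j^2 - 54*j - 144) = j/(j^2 + 9*j + 18)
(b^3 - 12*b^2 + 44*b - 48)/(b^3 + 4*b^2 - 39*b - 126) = (b^2 - 6*b + 8)/(b^2 + 10*b + 21)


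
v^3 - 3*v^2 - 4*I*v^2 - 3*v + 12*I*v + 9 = (v - 3)*(v - 3*I)*(v - I)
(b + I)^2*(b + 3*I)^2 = b^4 + 8*I*b^3 - 22*b^2 - 24*I*b + 9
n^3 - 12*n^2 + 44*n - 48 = (n - 6)*(n - 4)*(n - 2)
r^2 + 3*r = r*(r + 3)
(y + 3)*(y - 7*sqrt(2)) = y^2 - 7*sqrt(2)*y + 3*y - 21*sqrt(2)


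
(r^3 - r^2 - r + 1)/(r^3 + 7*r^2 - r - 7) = (r - 1)/(r + 7)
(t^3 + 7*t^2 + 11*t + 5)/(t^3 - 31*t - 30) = (t + 1)/(t - 6)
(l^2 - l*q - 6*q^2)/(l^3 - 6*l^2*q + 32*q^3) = (l - 3*q)/(l^2 - 8*l*q + 16*q^2)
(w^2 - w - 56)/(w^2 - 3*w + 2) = (w^2 - w - 56)/(w^2 - 3*w + 2)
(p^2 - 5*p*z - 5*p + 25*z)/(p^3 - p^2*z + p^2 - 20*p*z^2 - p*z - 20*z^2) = (p - 5)/(p^2 + 4*p*z + p + 4*z)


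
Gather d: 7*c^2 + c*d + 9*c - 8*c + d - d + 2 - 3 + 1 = 7*c^2 + c*d + c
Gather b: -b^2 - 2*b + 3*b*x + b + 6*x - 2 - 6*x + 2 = -b^2 + b*(3*x - 1)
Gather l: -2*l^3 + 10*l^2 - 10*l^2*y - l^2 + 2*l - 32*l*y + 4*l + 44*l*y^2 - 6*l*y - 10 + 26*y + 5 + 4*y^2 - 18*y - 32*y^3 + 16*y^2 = -2*l^3 + l^2*(9 - 10*y) + l*(44*y^2 - 38*y + 6) - 32*y^3 + 20*y^2 + 8*y - 5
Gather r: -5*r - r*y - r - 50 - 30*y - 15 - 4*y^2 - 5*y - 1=r*(-y - 6) - 4*y^2 - 35*y - 66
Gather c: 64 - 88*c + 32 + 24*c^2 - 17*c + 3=24*c^2 - 105*c + 99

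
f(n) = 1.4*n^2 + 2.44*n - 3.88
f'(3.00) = 10.84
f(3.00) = 16.04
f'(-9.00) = -22.76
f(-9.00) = 87.56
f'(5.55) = 17.98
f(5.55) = 52.79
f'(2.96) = 10.73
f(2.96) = 15.61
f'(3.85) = 13.22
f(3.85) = 26.27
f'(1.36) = 6.25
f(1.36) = 2.03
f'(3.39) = 11.93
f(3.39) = 20.48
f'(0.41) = 3.59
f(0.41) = -2.64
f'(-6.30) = -15.20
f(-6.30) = 36.31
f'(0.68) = 4.34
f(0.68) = -1.57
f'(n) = 2.8*n + 2.44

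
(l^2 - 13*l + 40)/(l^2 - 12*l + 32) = (l - 5)/(l - 4)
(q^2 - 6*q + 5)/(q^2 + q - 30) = (q - 1)/(q + 6)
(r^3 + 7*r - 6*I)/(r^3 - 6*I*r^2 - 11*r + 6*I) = (r + 3*I)/(r - 3*I)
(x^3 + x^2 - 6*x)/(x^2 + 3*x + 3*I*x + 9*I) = x*(x - 2)/(x + 3*I)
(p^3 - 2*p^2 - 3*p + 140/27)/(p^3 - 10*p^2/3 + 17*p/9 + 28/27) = (3*p + 5)/(3*p + 1)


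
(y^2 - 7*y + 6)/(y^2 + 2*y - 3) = (y - 6)/(y + 3)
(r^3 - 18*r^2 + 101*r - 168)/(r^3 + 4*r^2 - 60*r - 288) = (r^2 - 10*r + 21)/(r^2 + 12*r + 36)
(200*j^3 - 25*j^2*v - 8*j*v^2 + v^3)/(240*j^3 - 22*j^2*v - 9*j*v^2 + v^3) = (-5*j + v)/(-6*j + v)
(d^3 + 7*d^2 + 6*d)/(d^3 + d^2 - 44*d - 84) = d*(d + 1)/(d^2 - 5*d - 14)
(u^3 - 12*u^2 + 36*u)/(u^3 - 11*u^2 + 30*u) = (u - 6)/(u - 5)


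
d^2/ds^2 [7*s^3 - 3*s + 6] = 42*s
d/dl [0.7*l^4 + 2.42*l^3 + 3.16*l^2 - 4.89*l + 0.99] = 2.8*l^3 + 7.26*l^2 + 6.32*l - 4.89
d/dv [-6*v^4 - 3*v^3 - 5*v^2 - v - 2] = -24*v^3 - 9*v^2 - 10*v - 1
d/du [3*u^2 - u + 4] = 6*u - 1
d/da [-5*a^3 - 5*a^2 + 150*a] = -15*a^2 - 10*a + 150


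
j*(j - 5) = j^2 - 5*j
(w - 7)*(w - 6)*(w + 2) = w^3 - 11*w^2 + 16*w + 84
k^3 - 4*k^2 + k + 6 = (k - 3)*(k - 2)*(k + 1)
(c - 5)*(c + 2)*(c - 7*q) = c^3 - 7*c^2*q - 3*c^2 + 21*c*q - 10*c + 70*q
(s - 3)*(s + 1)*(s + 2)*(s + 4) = s^4 + 4*s^3 - 7*s^2 - 34*s - 24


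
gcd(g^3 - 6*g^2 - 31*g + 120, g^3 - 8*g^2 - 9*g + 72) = g^2 - 11*g + 24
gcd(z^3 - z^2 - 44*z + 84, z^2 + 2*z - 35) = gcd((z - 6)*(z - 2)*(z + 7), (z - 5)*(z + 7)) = z + 7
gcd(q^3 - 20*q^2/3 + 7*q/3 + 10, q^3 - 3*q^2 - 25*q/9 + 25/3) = q - 5/3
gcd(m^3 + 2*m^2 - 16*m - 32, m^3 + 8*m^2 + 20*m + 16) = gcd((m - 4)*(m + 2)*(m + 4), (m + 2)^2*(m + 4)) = m^2 + 6*m + 8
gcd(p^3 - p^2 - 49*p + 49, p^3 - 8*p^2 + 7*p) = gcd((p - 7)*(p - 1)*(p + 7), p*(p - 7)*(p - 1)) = p^2 - 8*p + 7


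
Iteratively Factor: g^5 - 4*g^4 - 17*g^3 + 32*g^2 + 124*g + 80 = (g + 2)*(g^4 - 6*g^3 - 5*g^2 + 42*g + 40) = (g - 4)*(g + 2)*(g^3 - 2*g^2 - 13*g - 10) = (g - 5)*(g - 4)*(g + 2)*(g^2 + 3*g + 2) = (g - 5)*(g - 4)*(g + 1)*(g + 2)*(g + 2)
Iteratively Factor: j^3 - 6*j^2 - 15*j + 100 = (j - 5)*(j^2 - j - 20) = (j - 5)*(j + 4)*(j - 5)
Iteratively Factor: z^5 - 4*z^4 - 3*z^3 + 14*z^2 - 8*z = (z - 4)*(z^4 - 3*z^2 + 2*z) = (z - 4)*(z + 2)*(z^3 - 2*z^2 + z) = z*(z - 4)*(z + 2)*(z^2 - 2*z + 1) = z*(z - 4)*(z - 1)*(z + 2)*(z - 1)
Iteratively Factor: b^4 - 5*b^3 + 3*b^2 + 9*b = (b)*(b^3 - 5*b^2 + 3*b + 9) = b*(b + 1)*(b^2 - 6*b + 9) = b*(b - 3)*(b + 1)*(b - 3)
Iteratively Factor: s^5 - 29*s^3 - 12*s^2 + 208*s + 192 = (s + 1)*(s^4 - s^3 - 28*s^2 + 16*s + 192) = (s + 1)*(s + 4)*(s^3 - 5*s^2 - 8*s + 48) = (s + 1)*(s + 3)*(s + 4)*(s^2 - 8*s + 16) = (s - 4)*(s + 1)*(s + 3)*(s + 4)*(s - 4)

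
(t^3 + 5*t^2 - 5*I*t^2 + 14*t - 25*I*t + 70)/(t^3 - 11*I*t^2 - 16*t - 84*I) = (t + 5)/(t - 6*I)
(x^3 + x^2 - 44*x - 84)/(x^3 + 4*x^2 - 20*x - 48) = (x - 7)/(x - 4)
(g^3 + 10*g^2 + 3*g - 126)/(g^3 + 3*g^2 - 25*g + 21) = (g + 6)/(g - 1)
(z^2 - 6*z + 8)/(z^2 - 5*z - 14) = (-z^2 + 6*z - 8)/(-z^2 + 5*z + 14)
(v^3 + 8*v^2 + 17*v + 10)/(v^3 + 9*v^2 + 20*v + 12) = (v + 5)/(v + 6)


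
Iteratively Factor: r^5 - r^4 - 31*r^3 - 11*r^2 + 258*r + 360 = (r - 4)*(r^4 + 3*r^3 - 19*r^2 - 87*r - 90) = (r - 5)*(r - 4)*(r^3 + 8*r^2 + 21*r + 18) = (r - 5)*(r - 4)*(r + 2)*(r^2 + 6*r + 9) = (r - 5)*(r - 4)*(r + 2)*(r + 3)*(r + 3)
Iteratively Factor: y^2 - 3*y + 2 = (y - 1)*(y - 2)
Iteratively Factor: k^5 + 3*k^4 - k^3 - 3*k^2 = (k)*(k^4 + 3*k^3 - k^2 - 3*k) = k^2*(k^3 + 3*k^2 - k - 3) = k^2*(k - 1)*(k^2 + 4*k + 3) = k^2*(k - 1)*(k + 1)*(k + 3)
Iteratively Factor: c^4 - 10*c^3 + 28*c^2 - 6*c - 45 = (c - 3)*(c^3 - 7*c^2 + 7*c + 15) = (c - 3)^2*(c^2 - 4*c - 5) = (c - 3)^2*(c + 1)*(c - 5)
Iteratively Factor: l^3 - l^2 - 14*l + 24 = (l - 3)*(l^2 + 2*l - 8) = (l - 3)*(l + 4)*(l - 2)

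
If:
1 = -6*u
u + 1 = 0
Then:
No Solution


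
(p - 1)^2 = p^2 - 2*p + 1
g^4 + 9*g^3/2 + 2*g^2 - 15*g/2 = g*(g - 1)*(g + 5/2)*(g + 3)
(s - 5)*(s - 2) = s^2 - 7*s + 10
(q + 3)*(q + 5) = q^2 + 8*q + 15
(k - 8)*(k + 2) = k^2 - 6*k - 16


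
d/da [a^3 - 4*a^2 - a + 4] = 3*a^2 - 8*a - 1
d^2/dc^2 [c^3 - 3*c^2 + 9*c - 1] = 6*c - 6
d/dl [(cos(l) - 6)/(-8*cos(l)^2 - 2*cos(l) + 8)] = (24*cos(l) - cos(2*l))*sin(l)/(-4*sin(l)^2 + cos(l))^2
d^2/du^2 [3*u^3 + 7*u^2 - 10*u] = 18*u + 14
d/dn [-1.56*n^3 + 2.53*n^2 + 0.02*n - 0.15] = -4.68*n^2 + 5.06*n + 0.02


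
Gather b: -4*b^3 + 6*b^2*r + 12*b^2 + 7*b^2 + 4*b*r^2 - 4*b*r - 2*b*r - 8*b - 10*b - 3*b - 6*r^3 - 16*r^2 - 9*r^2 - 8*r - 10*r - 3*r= -4*b^3 + b^2*(6*r + 19) + b*(4*r^2 - 6*r - 21) - 6*r^3 - 25*r^2 - 21*r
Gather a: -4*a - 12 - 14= -4*a - 26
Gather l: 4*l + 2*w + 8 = 4*l + 2*w + 8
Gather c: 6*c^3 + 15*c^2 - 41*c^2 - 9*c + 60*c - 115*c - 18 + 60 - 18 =6*c^3 - 26*c^2 - 64*c + 24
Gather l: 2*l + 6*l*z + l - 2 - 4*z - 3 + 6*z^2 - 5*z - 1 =l*(6*z + 3) + 6*z^2 - 9*z - 6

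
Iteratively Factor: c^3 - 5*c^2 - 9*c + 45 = (c - 5)*(c^2 - 9) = (c - 5)*(c + 3)*(c - 3)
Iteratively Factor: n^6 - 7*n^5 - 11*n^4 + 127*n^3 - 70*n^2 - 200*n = (n + 1)*(n^5 - 8*n^4 - 3*n^3 + 130*n^2 - 200*n) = (n - 5)*(n + 1)*(n^4 - 3*n^3 - 18*n^2 + 40*n) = (n - 5)*(n - 2)*(n + 1)*(n^3 - n^2 - 20*n) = n*(n - 5)*(n - 2)*(n + 1)*(n^2 - n - 20) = n*(n - 5)*(n - 2)*(n + 1)*(n + 4)*(n - 5)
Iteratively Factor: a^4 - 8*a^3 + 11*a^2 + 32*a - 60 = (a - 5)*(a^3 - 3*a^2 - 4*a + 12) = (a - 5)*(a - 3)*(a^2 - 4) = (a - 5)*(a - 3)*(a + 2)*(a - 2)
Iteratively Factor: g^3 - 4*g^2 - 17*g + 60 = (g + 4)*(g^2 - 8*g + 15) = (g - 5)*(g + 4)*(g - 3)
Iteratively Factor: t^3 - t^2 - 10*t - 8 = (t + 2)*(t^2 - 3*t - 4) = (t + 1)*(t + 2)*(t - 4)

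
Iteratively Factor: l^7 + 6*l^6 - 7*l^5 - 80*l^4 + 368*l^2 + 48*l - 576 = (l - 2)*(l^6 + 8*l^5 + 9*l^4 - 62*l^3 - 124*l^2 + 120*l + 288) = (l - 2)^2*(l^5 + 10*l^4 + 29*l^3 - 4*l^2 - 132*l - 144) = (l - 2)^2*(l + 4)*(l^4 + 6*l^3 + 5*l^2 - 24*l - 36) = (l - 2)^2*(l + 3)*(l + 4)*(l^3 + 3*l^2 - 4*l - 12) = (l - 2)^2*(l + 3)^2*(l + 4)*(l^2 - 4) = (l - 2)^2*(l + 2)*(l + 3)^2*(l + 4)*(l - 2)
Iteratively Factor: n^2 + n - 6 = (n - 2)*(n + 3)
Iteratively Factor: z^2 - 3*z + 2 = (z - 2)*(z - 1)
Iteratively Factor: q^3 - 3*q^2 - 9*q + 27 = (q - 3)*(q^2 - 9) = (q - 3)*(q + 3)*(q - 3)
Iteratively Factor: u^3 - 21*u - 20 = (u - 5)*(u^2 + 5*u + 4) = (u - 5)*(u + 4)*(u + 1)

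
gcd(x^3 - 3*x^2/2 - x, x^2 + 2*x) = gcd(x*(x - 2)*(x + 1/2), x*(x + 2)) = x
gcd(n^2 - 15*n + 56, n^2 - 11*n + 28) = n - 7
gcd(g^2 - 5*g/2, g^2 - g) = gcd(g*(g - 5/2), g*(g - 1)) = g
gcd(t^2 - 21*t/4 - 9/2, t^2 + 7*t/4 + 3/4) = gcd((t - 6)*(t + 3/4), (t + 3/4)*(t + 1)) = t + 3/4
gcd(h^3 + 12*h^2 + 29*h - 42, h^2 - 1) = h - 1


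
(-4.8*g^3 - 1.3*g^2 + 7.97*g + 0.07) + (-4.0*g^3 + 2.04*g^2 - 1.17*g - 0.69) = -8.8*g^3 + 0.74*g^2 + 6.8*g - 0.62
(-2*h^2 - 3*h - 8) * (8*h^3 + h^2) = -16*h^5 - 26*h^4 - 67*h^3 - 8*h^2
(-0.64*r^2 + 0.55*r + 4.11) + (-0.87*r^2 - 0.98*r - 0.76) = -1.51*r^2 - 0.43*r + 3.35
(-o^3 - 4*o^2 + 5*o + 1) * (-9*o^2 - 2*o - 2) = 9*o^5 + 38*o^4 - 35*o^3 - 11*o^2 - 12*o - 2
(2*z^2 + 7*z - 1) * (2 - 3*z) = -6*z^3 - 17*z^2 + 17*z - 2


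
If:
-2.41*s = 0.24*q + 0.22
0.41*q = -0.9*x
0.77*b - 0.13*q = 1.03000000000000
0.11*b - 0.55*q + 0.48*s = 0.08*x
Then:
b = 1.37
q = 0.19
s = -0.11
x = -0.09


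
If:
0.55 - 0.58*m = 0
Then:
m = 0.95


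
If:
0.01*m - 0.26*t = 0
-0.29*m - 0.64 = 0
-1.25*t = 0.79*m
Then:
No Solution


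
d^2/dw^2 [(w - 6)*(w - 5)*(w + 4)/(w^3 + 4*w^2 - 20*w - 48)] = 2*(-11*w^6 + 18*w^5 + 420*w^4 + 1016*w^3 - 6624*w^2 - 12672*w + 68352)/(w^9 + 12*w^8 - 12*w^7 - 560*w^6 - 912*w^5 + 8256*w^4 + 21952*w^3 - 29952*w^2 - 138240*w - 110592)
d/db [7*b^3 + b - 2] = 21*b^2 + 1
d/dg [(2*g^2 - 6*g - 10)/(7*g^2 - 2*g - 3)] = 2*(19*g^2 + 64*g - 1)/(49*g^4 - 28*g^3 - 38*g^2 + 12*g + 9)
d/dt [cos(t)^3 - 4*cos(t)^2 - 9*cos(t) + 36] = (-3*cos(t)^2 + 8*cos(t) + 9)*sin(t)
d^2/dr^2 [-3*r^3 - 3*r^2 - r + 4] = -18*r - 6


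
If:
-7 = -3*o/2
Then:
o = 14/3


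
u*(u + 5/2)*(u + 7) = u^3 + 19*u^2/2 + 35*u/2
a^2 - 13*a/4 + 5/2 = (a - 2)*(a - 5/4)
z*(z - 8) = z^2 - 8*z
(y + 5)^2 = y^2 + 10*y + 25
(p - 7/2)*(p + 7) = p^2 + 7*p/2 - 49/2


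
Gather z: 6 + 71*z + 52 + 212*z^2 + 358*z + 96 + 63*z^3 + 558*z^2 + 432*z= 63*z^3 + 770*z^2 + 861*z + 154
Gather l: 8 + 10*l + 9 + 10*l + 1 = 20*l + 18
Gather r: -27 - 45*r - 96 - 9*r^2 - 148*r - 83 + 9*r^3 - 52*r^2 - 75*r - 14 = 9*r^3 - 61*r^2 - 268*r - 220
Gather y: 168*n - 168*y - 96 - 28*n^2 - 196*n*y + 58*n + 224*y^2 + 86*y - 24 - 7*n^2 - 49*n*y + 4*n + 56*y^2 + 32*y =-35*n^2 + 230*n + 280*y^2 + y*(-245*n - 50) - 120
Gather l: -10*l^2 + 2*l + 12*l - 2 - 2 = -10*l^2 + 14*l - 4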